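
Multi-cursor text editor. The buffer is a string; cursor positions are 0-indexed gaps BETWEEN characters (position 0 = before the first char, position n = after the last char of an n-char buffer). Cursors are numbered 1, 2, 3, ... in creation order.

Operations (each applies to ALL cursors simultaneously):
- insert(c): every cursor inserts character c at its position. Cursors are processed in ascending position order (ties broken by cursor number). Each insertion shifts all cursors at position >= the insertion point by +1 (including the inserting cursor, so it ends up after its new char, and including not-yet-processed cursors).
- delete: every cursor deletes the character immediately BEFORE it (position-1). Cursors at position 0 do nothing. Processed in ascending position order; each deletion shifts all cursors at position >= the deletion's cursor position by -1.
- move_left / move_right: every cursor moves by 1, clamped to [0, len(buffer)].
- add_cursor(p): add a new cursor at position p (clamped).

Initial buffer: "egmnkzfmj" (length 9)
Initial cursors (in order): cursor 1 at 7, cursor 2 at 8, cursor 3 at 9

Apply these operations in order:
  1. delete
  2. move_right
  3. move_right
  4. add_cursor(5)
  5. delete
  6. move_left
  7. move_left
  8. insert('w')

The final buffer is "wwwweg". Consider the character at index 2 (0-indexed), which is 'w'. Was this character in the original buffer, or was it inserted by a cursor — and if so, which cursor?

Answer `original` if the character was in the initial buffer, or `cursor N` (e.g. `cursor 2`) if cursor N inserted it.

After op 1 (delete): buffer="egmnkz" (len 6), cursors c1@6 c2@6 c3@6, authorship ......
After op 2 (move_right): buffer="egmnkz" (len 6), cursors c1@6 c2@6 c3@6, authorship ......
After op 3 (move_right): buffer="egmnkz" (len 6), cursors c1@6 c2@6 c3@6, authorship ......
After op 4 (add_cursor(5)): buffer="egmnkz" (len 6), cursors c4@5 c1@6 c2@6 c3@6, authorship ......
After op 5 (delete): buffer="eg" (len 2), cursors c1@2 c2@2 c3@2 c4@2, authorship ..
After op 6 (move_left): buffer="eg" (len 2), cursors c1@1 c2@1 c3@1 c4@1, authorship ..
After op 7 (move_left): buffer="eg" (len 2), cursors c1@0 c2@0 c3@0 c4@0, authorship ..
After op 8 (insert('w')): buffer="wwwweg" (len 6), cursors c1@4 c2@4 c3@4 c4@4, authorship 1234..
Authorship (.=original, N=cursor N): 1 2 3 4 . .
Index 2: author = 3

Answer: cursor 3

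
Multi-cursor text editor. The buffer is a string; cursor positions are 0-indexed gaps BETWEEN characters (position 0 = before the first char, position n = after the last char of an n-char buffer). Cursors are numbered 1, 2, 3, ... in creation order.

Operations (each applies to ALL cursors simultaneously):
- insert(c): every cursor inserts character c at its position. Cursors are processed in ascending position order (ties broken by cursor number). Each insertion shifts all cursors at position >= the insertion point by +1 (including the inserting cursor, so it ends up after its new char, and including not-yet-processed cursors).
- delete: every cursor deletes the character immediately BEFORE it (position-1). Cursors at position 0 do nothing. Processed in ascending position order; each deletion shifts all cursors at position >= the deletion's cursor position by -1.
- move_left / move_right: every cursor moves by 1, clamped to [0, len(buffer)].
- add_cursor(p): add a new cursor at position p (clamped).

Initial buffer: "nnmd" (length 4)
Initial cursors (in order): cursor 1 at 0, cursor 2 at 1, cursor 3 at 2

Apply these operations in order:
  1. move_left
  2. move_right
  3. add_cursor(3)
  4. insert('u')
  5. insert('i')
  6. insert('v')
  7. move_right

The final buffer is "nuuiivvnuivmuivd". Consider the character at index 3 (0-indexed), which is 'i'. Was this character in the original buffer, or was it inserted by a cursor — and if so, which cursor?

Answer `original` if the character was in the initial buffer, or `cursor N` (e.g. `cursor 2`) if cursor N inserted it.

After op 1 (move_left): buffer="nnmd" (len 4), cursors c1@0 c2@0 c3@1, authorship ....
After op 2 (move_right): buffer="nnmd" (len 4), cursors c1@1 c2@1 c3@2, authorship ....
After op 3 (add_cursor(3)): buffer="nnmd" (len 4), cursors c1@1 c2@1 c3@2 c4@3, authorship ....
After op 4 (insert('u')): buffer="nuunumud" (len 8), cursors c1@3 c2@3 c3@5 c4@7, authorship .12.3.4.
After op 5 (insert('i')): buffer="nuuiinuimuid" (len 12), cursors c1@5 c2@5 c3@8 c4@11, authorship .1212.33.44.
After op 6 (insert('v')): buffer="nuuiivvnuivmuivd" (len 16), cursors c1@7 c2@7 c3@11 c4@15, authorship .121212.333.444.
After op 7 (move_right): buffer="nuuiivvnuivmuivd" (len 16), cursors c1@8 c2@8 c3@12 c4@16, authorship .121212.333.444.
Authorship (.=original, N=cursor N): . 1 2 1 2 1 2 . 3 3 3 . 4 4 4 .
Index 3: author = 1

Answer: cursor 1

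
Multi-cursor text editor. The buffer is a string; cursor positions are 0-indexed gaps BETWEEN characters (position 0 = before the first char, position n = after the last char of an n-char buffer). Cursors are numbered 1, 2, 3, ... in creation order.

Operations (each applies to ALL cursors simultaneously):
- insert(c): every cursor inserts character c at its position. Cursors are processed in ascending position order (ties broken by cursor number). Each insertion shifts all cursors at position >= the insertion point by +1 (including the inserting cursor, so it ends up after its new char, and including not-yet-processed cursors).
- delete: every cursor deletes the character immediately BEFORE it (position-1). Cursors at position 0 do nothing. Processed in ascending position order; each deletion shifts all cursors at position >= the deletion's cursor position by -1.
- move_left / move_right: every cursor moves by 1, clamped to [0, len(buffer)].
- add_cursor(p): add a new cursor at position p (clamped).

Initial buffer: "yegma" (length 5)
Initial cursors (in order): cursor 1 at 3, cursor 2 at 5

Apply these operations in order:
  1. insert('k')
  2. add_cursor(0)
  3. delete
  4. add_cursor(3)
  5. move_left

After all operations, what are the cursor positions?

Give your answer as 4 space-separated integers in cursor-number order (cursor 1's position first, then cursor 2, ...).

After op 1 (insert('k')): buffer="yegkmak" (len 7), cursors c1@4 c2@7, authorship ...1..2
After op 2 (add_cursor(0)): buffer="yegkmak" (len 7), cursors c3@0 c1@4 c2@7, authorship ...1..2
After op 3 (delete): buffer="yegma" (len 5), cursors c3@0 c1@3 c2@5, authorship .....
After op 4 (add_cursor(3)): buffer="yegma" (len 5), cursors c3@0 c1@3 c4@3 c2@5, authorship .....
After op 5 (move_left): buffer="yegma" (len 5), cursors c3@0 c1@2 c4@2 c2@4, authorship .....

Answer: 2 4 0 2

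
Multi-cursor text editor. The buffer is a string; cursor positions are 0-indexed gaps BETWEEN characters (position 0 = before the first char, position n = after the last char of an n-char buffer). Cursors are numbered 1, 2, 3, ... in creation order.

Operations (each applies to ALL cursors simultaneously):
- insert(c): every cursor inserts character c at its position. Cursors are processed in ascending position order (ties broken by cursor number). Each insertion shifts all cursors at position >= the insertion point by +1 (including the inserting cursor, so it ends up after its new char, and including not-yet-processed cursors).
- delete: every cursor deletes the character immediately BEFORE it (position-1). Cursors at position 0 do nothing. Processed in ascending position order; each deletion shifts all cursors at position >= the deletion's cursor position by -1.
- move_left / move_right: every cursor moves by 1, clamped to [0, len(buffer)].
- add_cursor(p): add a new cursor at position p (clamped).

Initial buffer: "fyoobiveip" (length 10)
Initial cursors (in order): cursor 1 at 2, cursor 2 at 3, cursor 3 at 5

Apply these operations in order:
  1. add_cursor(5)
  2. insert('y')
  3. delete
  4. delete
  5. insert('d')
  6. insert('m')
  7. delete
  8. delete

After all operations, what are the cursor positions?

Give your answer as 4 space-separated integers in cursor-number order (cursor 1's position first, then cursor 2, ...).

After op 1 (add_cursor(5)): buffer="fyoobiveip" (len 10), cursors c1@2 c2@3 c3@5 c4@5, authorship ..........
After op 2 (insert('y')): buffer="fyyoyobyyiveip" (len 14), cursors c1@3 c2@5 c3@9 c4@9, authorship ..1.2..34.....
After op 3 (delete): buffer="fyoobiveip" (len 10), cursors c1@2 c2@3 c3@5 c4@5, authorship ..........
After op 4 (delete): buffer="fiveip" (len 6), cursors c1@1 c2@1 c3@1 c4@1, authorship ......
After op 5 (insert('d')): buffer="fddddiveip" (len 10), cursors c1@5 c2@5 c3@5 c4@5, authorship .1234.....
After op 6 (insert('m')): buffer="fddddmmmmiveip" (len 14), cursors c1@9 c2@9 c3@9 c4@9, authorship .12341234.....
After op 7 (delete): buffer="fddddiveip" (len 10), cursors c1@5 c2@5 c3@5 c4@5, authorship .1234.....
After op 8 (delete): buffer="fiveip" (len 6), cursors c1@1 c2@1 c3@1 c4@1, authorship ......

Answer: 1 1 1 1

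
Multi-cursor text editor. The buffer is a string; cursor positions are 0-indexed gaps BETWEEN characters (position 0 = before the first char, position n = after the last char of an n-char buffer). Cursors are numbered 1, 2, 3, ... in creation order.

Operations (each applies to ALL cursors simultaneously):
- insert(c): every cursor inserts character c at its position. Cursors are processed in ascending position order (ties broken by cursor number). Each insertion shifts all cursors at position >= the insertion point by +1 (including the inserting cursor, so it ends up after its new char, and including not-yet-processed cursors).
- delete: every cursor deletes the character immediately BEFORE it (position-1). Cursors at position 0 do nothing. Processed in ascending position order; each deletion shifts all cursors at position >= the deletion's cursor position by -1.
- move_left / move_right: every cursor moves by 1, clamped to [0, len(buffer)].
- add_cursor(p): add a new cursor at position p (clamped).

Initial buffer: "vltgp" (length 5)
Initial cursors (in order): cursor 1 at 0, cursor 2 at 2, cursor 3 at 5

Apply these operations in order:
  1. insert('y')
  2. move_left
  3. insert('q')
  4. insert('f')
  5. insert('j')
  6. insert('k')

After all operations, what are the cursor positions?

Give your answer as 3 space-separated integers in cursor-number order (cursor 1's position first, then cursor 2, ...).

Answer: 4 11 19

Derivation:
After op 1 (insert('y')): buffer="yvlytgpy" (len 8), cursors c1@1 c2@4 c3@8, authorship 1..2...3
After op 2 (move_left): buffer="yvlytgpy" (len 8), cursors c1@0 c2@3 c3@7, authorship 1..2...3
After op 3 (insert('q')): buffer="qyvlqytgpqy" (len 11), cursors c1@1 c2@5 c3@10, authorship 11..22...33
After op 4 (insert('f')): buffer="qfyvlqfytgpqfy" (len 14), cursors c1@2 c2@7 c3@13, authorship 111..222...333
After op 5 (insert('j')): buffer="qfjyvlqfjytgpqfjy" (len 17), cursors c1@3 c2@9 c3@16, authorship 1111..2222...3333
After op 6 (insert('k')): buffer="qfjkyvlqfjkytgpqfjky" (len 20), cursors c1@4 c2@11 c3@19, authorship 11111..22222...33333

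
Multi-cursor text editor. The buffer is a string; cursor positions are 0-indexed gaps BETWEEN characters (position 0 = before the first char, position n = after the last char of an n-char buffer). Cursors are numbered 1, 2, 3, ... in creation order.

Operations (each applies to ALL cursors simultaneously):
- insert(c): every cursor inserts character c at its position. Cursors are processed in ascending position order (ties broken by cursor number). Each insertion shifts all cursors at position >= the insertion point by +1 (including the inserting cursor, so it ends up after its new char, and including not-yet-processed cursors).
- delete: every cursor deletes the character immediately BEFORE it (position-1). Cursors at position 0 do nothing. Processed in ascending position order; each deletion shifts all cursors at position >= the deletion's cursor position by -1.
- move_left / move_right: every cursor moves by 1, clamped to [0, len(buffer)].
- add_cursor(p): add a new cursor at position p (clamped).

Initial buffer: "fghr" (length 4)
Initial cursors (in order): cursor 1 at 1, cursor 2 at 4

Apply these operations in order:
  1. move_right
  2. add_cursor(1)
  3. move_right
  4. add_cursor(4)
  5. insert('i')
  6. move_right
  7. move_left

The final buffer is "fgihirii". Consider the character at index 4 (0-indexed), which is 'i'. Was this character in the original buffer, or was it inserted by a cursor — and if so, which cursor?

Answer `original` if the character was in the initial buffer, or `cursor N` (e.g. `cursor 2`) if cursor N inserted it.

After op 1 (move_right): buffer="fghr" (len 4), cursors c1@2 c2@4, authorship ....
After op 2 (add_cursor(1)): buffer="fghr" (len 4), cursors c3@1 c1@2 c2@4, authorship ....
After op 3 (move_right): buffer="fghr" (len 4), cursors c3@2 c1@3 c2@4, authorship ....
After op 4 (add_cursor(4)): buffer="fghr" (len 4), cursors c3@2 c1@3 c2@4 c4@4, authorship ....
After op 5 (insert('i')): buffer="fgihirii" (len 8), cursors c3@3 c1@5 c2@8 c4@8, authorship ..3.1.24
After op 6 (move_right): buffer="fgihirii" (len 8), cursors c3@4 c1@6 c2@8 c4@8, authorship ..3.1.24
After op 7 (move_left): buffer="fgihirii" (len 8), cursors c3@3 c1@5 c2@7 c4@7, authorship ..3.1.24
Authorship (.=original, N=cursor N): . . 3 . 1 . 2 4
Index 4: author = 1

Answer: cursor 1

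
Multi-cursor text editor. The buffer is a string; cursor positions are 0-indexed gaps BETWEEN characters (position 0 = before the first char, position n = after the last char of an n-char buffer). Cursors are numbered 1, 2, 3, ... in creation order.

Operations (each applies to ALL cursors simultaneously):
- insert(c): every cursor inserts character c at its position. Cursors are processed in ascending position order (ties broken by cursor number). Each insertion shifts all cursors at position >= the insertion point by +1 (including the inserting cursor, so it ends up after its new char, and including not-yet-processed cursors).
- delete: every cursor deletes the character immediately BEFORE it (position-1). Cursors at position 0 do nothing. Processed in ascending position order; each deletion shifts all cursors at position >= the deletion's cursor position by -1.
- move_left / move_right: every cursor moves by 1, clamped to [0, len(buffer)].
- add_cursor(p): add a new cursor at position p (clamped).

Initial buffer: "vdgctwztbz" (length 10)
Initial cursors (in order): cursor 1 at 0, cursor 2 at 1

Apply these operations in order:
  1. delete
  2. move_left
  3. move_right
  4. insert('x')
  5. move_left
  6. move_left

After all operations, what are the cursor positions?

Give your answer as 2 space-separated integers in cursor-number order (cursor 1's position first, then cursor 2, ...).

Answer: 1 1

Derivation:
After op 1 (delete): buffer="dgctwztbz" (len 9), cursors c1@0 c2@0, authorship .........
After op 2 (move_left): buffer="dgctwztbz" (len 9), cursors c1@0 c2@0, authorship .........
After op 3 (move_right): buffer="dgctwztbz" (len 9), cursors c1@1 c2@1, authorship .........
After op 4 (insert('x')): buffer="dxxgctwztbz" (len 11), cursors c1@3 c2@3, authorship .12........
After op 5 (move_left): buffer="dxxgctwztbz" (len 11), cursors c1@2 c2@2, authorship .12........
After op 6 (move_left): buffer="dxxgctwztbz" (len 11), cursors c1@1 c2@1, authorship .12........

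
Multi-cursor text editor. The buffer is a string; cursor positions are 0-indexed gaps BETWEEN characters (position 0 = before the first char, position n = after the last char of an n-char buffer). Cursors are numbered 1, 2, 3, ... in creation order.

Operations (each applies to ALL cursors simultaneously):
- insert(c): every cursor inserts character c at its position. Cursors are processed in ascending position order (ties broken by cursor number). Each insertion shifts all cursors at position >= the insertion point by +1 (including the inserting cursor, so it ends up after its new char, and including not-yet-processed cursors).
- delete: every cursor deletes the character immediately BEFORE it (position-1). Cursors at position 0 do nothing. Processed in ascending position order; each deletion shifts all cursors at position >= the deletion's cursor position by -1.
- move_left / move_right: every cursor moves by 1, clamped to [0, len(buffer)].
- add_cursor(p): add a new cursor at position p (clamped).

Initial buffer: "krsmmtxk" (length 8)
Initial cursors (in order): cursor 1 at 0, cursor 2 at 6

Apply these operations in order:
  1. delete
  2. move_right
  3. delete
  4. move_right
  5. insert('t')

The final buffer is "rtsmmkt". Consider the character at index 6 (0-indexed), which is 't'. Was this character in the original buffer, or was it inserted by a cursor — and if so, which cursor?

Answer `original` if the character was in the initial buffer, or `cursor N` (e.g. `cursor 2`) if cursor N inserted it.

After op 1 (delete): buffer="krsmmxk" (len 7), cursors c1@0 c2@5, authorship .......
After op 2 (move_right): buffer="krsmmxk" (len 7), cursors c1@1 c2@6, authorship .......
After op 3 (delete): buffer="rsmmk" (len 5), cursors c1@0 c2@4, authorship .....
After op 4 (move_right): buffer="rsmmk" (len 5), cursors c1@1 c2@5, authorship .....
After op 5 (insert('t')): buffer="rtsmmkt" (len 7), cursors c1@2 c2@7, authorship .1....2
Authorship (.=original, N=cursor N): . 1 . . . . 2
Index 6: author = 2

Answer: cursor 2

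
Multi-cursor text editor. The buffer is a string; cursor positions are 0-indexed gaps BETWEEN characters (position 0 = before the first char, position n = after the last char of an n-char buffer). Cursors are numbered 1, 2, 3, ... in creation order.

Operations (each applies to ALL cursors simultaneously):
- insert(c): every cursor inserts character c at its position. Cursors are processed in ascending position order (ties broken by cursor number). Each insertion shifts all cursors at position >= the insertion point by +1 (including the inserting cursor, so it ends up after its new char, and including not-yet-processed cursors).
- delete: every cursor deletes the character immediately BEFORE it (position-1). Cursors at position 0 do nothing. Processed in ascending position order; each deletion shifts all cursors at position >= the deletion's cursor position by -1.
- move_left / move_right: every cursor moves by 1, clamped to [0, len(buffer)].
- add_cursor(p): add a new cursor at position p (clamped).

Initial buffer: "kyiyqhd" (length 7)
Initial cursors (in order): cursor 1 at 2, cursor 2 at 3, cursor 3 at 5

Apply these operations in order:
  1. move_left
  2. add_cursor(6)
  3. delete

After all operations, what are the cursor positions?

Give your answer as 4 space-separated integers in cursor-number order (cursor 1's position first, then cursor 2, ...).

Answer: 0 0 1 2

Derivation:
After op 1 (move_left): buffer="kyiyqhd" (len 7), cursors c1@1 c2@2 c3@4, authorship .......
After op 2 (add_cursor(6)): buffer="kyiyqhd" (len 7), cursors c1@1 c2@2 c3@4 c4@6, authorship .......
After op 3 (delete): buffer="iqd" (len 3), cursors c1@0 c2@0 c3@1 c4@2, authorship ...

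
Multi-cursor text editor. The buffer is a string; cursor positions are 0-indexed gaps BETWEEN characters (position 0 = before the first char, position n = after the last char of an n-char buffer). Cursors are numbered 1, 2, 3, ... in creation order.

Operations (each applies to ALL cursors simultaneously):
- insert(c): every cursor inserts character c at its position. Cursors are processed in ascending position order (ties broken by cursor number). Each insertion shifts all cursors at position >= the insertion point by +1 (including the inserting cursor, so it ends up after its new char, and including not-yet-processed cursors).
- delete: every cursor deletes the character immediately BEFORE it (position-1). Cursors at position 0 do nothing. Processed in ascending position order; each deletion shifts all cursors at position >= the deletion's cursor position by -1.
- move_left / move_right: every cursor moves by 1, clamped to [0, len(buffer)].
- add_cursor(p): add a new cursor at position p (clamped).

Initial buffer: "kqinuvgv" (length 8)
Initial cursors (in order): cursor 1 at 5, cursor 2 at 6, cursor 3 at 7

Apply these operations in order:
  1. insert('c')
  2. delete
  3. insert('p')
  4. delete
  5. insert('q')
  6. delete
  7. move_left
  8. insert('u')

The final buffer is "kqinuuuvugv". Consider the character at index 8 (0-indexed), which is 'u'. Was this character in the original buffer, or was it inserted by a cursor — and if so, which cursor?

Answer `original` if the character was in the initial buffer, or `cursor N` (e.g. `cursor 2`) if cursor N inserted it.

Answer: cursor 3

Derivation:
After op 1 (insert('c')): buffer="kqinucvcgcv" (len 11), cursors c1@6 c2@8 c3@10, authorship .....1.2.3.
After op 2 (delete): buffer="kqinuvgv" (len 8), cursors c1@5 c2@6 c3@7, authorship ........
After op 3 (insert('p')): buffer="kqinupvpgpv" (len 11), cursors c1@6 c2@8 c3@10, authorship .....1.2.3.
After op 4 (delete): buffer="kqinuvgv" (len 8), cursors c1@5 c2@6 c3@7, authorship ........
After op 5 (insert('q')): buffer="kqinuqvqgqv" (len 11), cursors c1@6 c2@8 c3@10, authorship .....1.2.3.
After op 6 (delete): buffer="kqinuvgv" (len 8), cursors c1@5 c2@6 c3@7, authorship ........
After op 7 (move_left): buffer="kqinuvgv" (len 8), cursors c1@4 c2@5 c3@6, authorship ........
After op 8 (insert('u')): buffer="kqinuuuvugv" (len 11), cursors c1@5 c2@7 c3@9, authorship ....1.2.3..
Authorship (.=original, N=cursor N): . . . . 1 . 2 . 3 . .
Index 8: author = 3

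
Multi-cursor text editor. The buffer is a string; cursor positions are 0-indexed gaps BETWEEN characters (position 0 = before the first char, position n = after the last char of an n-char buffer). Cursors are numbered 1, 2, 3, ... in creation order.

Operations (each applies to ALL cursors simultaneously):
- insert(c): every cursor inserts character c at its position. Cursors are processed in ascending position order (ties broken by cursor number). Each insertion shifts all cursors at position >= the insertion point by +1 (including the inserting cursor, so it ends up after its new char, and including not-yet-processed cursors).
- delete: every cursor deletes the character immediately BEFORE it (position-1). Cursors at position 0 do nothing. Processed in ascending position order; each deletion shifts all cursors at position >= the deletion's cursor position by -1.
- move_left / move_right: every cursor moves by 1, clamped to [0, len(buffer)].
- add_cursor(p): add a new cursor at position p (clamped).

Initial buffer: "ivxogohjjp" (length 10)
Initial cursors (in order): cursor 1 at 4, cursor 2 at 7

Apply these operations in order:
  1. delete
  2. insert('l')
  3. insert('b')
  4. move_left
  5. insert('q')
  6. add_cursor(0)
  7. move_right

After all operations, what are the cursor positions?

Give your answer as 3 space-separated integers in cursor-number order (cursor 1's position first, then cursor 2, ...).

Answer: 6 11 1

Derivation:
After op 1 (delete): buffer="ivxgojjp" (len 8), cursors c1@3 c2@5, authorship ........
After op 2 (insert('l')): buffer="ivxlgoljjp" (len 10), cursors c1@4 c2@7, authorship ...1..2...
After op 3 (insert('b')): buffer="ivxlbgolbjjp" (len 12), cursors c1@5 c2@9, authorship ...11..22...
After op 4 (move_left): buffer="ivxlbgolbjjp" (len 12), cursors c1@4 c2@8, authorship ...11..22...
After op 5 (insert('q')): buffer="ivxlqbgolqbjjp" (len 14), cursors c1@5 c2@10, authorship ...111..222...
After op 6 (add_cursor(0)): buffer="ivxlqbgolqbjjp" (len 14), cursors c3@0 c1@5 c2@10, authorship ...111..222...
After op 7 (move_right): buffer="ivxlqbgolqbjjp" (len 14), cursors c3@1 c1@6 c2@11, authorship ...111..222...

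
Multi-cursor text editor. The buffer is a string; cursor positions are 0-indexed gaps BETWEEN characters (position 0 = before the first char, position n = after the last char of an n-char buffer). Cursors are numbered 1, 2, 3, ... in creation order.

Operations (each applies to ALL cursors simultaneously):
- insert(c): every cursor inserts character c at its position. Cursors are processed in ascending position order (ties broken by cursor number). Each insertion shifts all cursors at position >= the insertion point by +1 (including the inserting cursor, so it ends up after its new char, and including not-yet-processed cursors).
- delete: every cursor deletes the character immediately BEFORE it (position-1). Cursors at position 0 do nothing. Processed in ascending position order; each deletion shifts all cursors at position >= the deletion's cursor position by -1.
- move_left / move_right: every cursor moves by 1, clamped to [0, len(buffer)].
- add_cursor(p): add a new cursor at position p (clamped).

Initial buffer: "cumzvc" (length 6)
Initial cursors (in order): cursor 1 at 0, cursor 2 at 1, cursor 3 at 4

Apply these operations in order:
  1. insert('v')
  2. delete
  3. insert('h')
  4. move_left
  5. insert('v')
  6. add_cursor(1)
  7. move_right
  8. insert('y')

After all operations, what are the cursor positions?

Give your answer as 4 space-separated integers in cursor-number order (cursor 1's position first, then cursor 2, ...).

Answer: 4 8 14 4

Derivation:
After op 1 (insert('v')): buffer="vcvumzvvc" (len 9), cursors c1@1 c2@3 c3@7, authorship 1.2...3..
After op 2 (delete): buffer="cumzvc" (len 6), cursors c1@0 c2@1 c3@4, authorship ......
After op 3 (insert('h')): buffer="hchumzhvc" (len 9), cursors c1@1 c2@3 c3@7, authorship 1.2...3..
After op 4 (move_left): buffer="hchumzhvc" (len 9), cursors c1@0 c2@2 c3@6, authorship 1.2...3..
After op 5 (insert('v')): buffer="vhcvhumzvhvc" (len 12), cursors c1@1 c2@4 c3@9, authorship 11.22...33..
After op 6 (add_cursor(1)): buffer="vhcvhumzvhvc" (len 12), cursors c1@1 c4@1 c2@4 c3@9, authorship 11.22...33..
After op 7 (move_right): buffer="vhcvhumzvhvc" (len 12), cursors c1@2 c4@2 c2@5 c3@10, authorship 11.22...33..
After op 8 (insert('y')): buffer="vhyycvhyumzvhyvc" (len 16), cursors c1@4 c4@4 c2@8 c3@14, authorship 1114.222...333..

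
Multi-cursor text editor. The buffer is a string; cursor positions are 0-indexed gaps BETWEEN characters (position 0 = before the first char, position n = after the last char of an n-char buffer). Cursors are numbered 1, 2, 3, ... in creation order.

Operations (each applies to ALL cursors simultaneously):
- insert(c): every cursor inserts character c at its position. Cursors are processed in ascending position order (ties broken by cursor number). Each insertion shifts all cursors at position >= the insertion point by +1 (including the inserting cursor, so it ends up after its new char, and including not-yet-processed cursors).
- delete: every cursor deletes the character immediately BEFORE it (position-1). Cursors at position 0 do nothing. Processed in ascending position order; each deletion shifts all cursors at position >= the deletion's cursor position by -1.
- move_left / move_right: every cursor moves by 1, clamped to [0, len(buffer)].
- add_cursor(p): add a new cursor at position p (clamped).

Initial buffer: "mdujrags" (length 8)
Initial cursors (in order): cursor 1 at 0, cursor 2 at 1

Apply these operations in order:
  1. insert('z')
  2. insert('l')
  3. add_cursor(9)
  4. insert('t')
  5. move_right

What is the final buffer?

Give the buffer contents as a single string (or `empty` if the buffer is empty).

After op 1 (insert('z')): buffer="zmzdujrags" (len 10), cursors c1@1 c2@3, authorship 1.2.......
After op 2 (insert('l')): buffer="zlmzldujrags" (len 12), cursors c1@2 c2@5, authorship 11.22.......
After op 3 (add_cursor(9)): buffer="zlmzldujrags" (len 12), cursors c1@2 c2@5 c3@9, authorship 11.22.......
After op 4 (insert('t')): buffer="zltmzltdujrtags" (len 15), cursors c1@3 c2@7 c3@12, authorship 111.222....3...
After op 5 (move_right): buffer="zltmzltdujrtags" (len 15), cursors c1@4 c2@8 c3@13, authorship 111.222....3...

Answer: zltmzltdujrtags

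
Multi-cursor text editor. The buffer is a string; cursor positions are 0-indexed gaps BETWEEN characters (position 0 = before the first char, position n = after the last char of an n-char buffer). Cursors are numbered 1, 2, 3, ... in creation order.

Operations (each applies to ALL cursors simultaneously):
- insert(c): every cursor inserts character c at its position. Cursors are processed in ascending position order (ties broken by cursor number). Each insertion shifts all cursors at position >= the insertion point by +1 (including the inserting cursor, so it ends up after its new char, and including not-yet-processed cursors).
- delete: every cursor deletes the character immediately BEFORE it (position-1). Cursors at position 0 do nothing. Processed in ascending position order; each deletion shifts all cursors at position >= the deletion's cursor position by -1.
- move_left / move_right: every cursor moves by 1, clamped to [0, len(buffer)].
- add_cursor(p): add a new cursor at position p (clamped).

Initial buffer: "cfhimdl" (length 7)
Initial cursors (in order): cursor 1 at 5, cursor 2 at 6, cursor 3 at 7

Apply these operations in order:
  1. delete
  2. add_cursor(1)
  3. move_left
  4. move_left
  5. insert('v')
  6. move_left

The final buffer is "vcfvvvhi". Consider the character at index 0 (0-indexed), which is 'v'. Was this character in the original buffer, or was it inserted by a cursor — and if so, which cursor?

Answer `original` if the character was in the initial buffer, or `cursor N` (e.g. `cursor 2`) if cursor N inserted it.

After op 1 (delete): buffer="cfhi" (len 4), cursors c1@4 c2@4 c3@4, authorship ....
After op 2 (add_cursor(1)): buffer="cfhi" (len 4), cursors c4@1 c1@4 c2@4 c3@4, authorship ....
After op 3 (move_left): buffer="cfhi" (len 4), cursors c4@0 c1@3 c2@3 c3@3, authorship ....
After op 4 (move_left): buffer="cfhi" (len 4), cursors c4@0 c1@2 c2@2 c3@2, authorship ....
After op 5 (insert('v')): buffer="vcfvvvhi" (len 8), cursors c4@1 c1@6 c2@6 c3@6, authorship 4..123..
After op 6 (move_left): buffer="vcfvvvhi" (len 8), cursors c4@0 c1@5 c2@5 c3@5, authorship 4..123..
Authorship (.=original, N=cursor N): 4 . . 1 2 3 . .
Index 0: author = 4

Answer: cursor 4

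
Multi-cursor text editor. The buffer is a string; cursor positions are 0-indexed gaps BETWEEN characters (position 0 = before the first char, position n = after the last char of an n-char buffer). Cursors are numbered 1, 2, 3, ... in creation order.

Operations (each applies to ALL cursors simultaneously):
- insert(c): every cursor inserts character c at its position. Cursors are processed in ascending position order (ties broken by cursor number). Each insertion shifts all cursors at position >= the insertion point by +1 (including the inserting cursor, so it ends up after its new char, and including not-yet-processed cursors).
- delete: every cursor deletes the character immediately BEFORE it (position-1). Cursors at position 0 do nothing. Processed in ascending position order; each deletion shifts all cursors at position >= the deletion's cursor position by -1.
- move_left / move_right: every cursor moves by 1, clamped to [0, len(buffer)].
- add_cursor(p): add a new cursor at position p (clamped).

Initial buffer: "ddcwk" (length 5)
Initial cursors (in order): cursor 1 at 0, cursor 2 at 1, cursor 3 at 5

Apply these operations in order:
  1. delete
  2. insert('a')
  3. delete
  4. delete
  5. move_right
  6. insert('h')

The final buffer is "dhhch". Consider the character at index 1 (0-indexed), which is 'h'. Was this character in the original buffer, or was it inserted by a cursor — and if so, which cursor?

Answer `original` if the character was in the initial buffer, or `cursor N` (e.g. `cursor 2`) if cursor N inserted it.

After op 1 (delete): buffer="dcw" (len 3), cursors c1@0 c2@0 c3@3, authorship ...
After op 2 (insert('a')): buffer="aadcwa" (len 6), cursors c1@2 c2@2 c3@6, authorship 12...3
After op 3 (delete): buffer="dcw" (len 3), cursors c1@0 c2@0 c3@3, authorship ...
After op 4 (delete): buffer="dc" (len 2), cursors c1@0 c2@0 c3@2, authorship ..
After op 5 (move_right): buffer="dc" (len 2), cursors c1@1 c2@1 c3@2, authorship ..
After op 6 (insert('h')): buffer="dhhch" (len 5), cursors c1@3 c2@3 c3@5, authorship .12.3
Authorship (.=original, N=cursor N): . 1 2 . 3
Index 1: author = 1

Answer: cursor 1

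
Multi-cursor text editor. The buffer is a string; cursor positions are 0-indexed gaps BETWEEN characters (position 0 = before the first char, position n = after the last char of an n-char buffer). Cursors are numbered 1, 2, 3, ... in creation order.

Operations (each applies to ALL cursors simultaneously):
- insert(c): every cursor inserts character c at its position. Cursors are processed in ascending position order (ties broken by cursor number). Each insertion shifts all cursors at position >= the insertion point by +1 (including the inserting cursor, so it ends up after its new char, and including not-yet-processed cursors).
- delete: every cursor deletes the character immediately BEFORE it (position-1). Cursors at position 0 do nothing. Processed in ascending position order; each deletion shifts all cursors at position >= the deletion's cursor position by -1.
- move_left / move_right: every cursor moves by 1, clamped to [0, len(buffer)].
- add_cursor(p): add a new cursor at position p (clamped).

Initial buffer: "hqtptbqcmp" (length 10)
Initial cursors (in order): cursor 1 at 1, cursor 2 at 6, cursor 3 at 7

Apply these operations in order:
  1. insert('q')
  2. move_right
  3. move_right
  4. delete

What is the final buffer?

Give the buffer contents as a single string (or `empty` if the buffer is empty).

After op 1 (insert('q')): buffer="hqqtptbqqqcmp" (len 13), cursors c1@2 c2@8 c3@10, authorship .1.....2.3...
After op 2 (move_right): buffer="hqqtptbqqqcmp" (len 13), cursors c1@3 c2@9 c3@11, authorship .1.....2.3...
After op 3 (move_right): buffer="hqqtptbqqqcmp" (len 13), cursors c1@4 c2@10 c3@12, authorship .1.....2.3...
After op 4 (delete): buffer="hqqptbqqcp" (len 10), cursors c1@3 c2@8 c3@9, authorship .1....2...

Answer: hqqptbqqcp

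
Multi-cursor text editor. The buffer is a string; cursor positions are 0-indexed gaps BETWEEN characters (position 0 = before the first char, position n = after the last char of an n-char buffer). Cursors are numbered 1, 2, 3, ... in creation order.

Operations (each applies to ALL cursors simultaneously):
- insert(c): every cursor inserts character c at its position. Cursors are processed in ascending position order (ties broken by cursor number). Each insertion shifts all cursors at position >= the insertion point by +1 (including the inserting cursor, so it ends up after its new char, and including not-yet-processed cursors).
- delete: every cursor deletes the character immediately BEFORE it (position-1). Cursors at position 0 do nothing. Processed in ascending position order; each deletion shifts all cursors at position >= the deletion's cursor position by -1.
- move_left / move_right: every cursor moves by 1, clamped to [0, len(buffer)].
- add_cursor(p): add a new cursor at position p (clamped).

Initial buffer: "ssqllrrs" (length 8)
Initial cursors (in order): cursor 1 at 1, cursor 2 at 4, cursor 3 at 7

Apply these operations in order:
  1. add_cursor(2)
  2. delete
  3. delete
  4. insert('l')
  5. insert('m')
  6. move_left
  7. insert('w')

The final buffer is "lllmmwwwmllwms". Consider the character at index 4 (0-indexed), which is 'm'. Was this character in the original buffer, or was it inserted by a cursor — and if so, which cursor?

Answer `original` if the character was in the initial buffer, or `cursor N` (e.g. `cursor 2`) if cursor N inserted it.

After op 1 (add_cursor(2)): buffer="ssqllrrs" (len 8), cursors c1@1 c4@2 c2@4 c3@7, authorship ........
After op 2 (delete): buffer="qlrs" (len 4), cursors c1@0 c4@0 c2@1 c3@3, authorship ....
After op 3 (delete): buffer="ls" (len 2), cursors c1@0 c2@0 c4@0 c3@1, authorship ..
After op 4 (insert('l')): buffer="llllls" (len 6), cursors c1@3 c2@3 c4@3 c3@5, authorship 124.3.
After op 5 (insert('m')): buffer="lllmmmllms" (len 10), cursors c1@6 c2@6 c4@6 c3@9, authorship 124124.33.
After op 6 (move_left): buffer="lllmmmllms" (len 10), cursors c1@5 c2@5 c4@5 c3@8, authorship 124124.33.
After op 7 (insert('w')): buffer="lllmmwwwmllwms" (len 14), cursors c1@8 c2@8 c4@8 c3@12, authorship 124121244.333.
Authorship (.=original, N=cursor N): 1 2 4 1 2 1 2 4 4 . 3 3 3 .
Index 4: author = 2

Answer: cursor 2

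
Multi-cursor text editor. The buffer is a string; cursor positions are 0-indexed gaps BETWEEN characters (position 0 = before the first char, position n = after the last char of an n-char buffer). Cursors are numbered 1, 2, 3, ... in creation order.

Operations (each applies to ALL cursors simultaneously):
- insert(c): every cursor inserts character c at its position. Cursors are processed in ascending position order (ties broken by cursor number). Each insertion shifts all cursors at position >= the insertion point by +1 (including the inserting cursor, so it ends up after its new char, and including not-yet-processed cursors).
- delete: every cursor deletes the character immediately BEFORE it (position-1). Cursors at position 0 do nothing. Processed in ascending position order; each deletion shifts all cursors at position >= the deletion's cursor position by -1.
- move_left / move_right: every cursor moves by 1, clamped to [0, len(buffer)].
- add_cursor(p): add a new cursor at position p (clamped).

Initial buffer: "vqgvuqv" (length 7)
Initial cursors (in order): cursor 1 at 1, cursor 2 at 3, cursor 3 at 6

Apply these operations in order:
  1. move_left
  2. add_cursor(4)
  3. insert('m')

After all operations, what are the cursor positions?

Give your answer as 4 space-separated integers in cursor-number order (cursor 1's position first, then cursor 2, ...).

Answer: 1 4 9 7

Derivation:
After op 1 (move_left): buffer="vqgvuqv" (len 7), cursors c1@0 c2@2 c3@5, authorship .......
After op 2 (add_cursor(4)): buffer="vqgvuqv" (len 7), cursors c1@0 c2@2 c4@4 c3@5, authorship .......
After op 3 (insert('m')): buffer="mvqmgvmumqv" (len 11), cursors c1@1 c2@4 c4@7 c3@9, authorship 1..2..4.3..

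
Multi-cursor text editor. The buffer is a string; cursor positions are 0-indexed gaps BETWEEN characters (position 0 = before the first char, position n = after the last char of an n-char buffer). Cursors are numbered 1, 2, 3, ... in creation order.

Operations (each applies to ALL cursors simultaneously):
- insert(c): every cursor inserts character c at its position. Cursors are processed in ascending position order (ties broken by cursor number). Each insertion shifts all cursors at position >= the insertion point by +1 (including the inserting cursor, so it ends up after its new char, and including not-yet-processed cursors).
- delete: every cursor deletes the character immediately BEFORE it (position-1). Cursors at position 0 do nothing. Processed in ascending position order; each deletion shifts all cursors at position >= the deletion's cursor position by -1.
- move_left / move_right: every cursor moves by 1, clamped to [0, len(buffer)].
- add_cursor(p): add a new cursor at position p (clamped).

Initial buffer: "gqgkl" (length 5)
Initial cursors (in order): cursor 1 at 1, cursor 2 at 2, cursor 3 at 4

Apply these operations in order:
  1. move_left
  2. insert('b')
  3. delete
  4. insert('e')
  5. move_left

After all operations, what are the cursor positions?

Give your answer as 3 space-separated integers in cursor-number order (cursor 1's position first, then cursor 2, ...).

Answer: 0 2 5

Derivation:
After op 1 (move_left): buffer="gqgkl" (len 5), cursors c1@0 c2@1 c3@3, authorship .....
After op 2 (insert('b')): buffer="bgbqgbkl" (len 8), cursors c1@1 c2@3 c3@6, authorship 1.2..3..
After op 3 (delete): buffer="gqgkl" (len 5), cursors c1@0 c2@1 c3@3, authorship .....
After op 4 (insert('e')): buffer="egeqgekl" (len 8), cursors c1@1 c2@3 c3@6, authorship 1.2..3..
After op 5 (move_left): buffer="egeqgekl" (len 8), cursors c1@0 c2@2 c3@5, authorship 1.2..3..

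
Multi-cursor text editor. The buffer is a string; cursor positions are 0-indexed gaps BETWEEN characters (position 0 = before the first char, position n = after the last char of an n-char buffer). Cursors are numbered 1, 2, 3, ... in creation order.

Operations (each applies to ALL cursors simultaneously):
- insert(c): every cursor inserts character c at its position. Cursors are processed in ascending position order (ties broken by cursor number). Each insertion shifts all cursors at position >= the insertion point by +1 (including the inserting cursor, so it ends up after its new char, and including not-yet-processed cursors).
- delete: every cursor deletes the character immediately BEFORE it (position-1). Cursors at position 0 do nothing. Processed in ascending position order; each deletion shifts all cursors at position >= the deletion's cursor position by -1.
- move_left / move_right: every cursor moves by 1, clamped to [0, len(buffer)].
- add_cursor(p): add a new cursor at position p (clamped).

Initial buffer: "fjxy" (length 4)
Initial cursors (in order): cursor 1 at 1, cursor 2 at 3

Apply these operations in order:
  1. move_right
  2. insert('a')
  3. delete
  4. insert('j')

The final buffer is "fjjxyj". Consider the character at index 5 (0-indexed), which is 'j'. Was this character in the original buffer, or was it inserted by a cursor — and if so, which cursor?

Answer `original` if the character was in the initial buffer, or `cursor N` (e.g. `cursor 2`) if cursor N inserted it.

Answer: cursor 2

Derivation:
After op 1 (move_right): buffer="fjxy" (len 4), cursors c1@2 c2@4, authorship ....
After op 2 (insert('a')): buffer="fjaxya" (len 6), cursors c1@3 c2@6, authorship ..1..2
After op 3 (delete): buffer="fjxy" (len 4), cursors c1@2 c2@4, authorship ....
After op 4 (insert('j')): buffer="fjjxyj" (len 6), cursors c1@3 c2@6, authorship ..1..2
Authorship (.=original, N=cursor N): . . 1 . . 2
Index 5: author = 2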